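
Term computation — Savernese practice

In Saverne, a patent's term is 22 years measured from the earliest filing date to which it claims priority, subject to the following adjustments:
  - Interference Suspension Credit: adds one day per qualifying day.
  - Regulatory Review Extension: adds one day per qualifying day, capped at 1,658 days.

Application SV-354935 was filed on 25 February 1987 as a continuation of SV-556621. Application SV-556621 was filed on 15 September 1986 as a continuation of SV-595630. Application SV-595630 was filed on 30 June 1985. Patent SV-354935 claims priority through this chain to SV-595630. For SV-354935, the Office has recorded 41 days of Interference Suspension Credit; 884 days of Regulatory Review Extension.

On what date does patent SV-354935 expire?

Earliest priority filing: 30 June 1985.
Base term: 30 June 1985 + 22 years → 30 June 2007.
Interference Suspension Credit: +41 days → 10 August 2007.
Regulatory Review Extension: 884 days (within the 1658-day cap) → +884 days → 10 January 2010.

January 10, 2010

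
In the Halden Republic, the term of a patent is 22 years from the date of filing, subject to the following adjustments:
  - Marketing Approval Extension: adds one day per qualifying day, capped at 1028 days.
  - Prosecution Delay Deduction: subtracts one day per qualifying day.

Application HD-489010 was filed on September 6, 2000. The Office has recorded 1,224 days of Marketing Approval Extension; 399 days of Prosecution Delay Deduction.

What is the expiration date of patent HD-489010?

May 27, 2024

Base term: filing date + 22 years → 6 September 2022.
Marketing Approval Extension: 1224 days claimed exceeds the 1028-day cap, so +1028 days → 30 June 2025.
Prosecution Delay Deduction: −399 days → 27 May 2024.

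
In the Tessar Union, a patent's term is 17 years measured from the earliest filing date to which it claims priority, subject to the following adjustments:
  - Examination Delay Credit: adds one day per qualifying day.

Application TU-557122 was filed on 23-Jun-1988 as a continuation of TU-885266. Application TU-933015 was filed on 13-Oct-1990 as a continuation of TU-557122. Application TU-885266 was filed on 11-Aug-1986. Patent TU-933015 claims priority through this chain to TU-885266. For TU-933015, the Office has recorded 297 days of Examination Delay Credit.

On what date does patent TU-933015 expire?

June 3, 2004

Earliest priority filing: 11 August 1986.
Base term: 11 August 1986 + 17 years → 11 August 2003.
Examination Delay Credit: +297 days → 3 June 2004.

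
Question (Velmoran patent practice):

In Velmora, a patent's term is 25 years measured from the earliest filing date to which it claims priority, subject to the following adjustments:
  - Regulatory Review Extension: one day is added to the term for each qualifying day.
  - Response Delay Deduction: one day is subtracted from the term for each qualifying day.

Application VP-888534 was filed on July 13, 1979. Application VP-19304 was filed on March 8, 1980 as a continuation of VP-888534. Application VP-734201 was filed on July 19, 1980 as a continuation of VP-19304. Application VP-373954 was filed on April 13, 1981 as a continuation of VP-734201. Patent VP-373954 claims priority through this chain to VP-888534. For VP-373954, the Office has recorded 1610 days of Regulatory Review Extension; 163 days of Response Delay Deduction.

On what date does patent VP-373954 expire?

2008-06-29

Earliest priority filing: 13 July 1979.
Base term: 13 July 1979 + 25 years → 13 July 2004.
Regulatory Review Extension: +1610 days → 9 December 2008.
Response Delay Deduction: −163 days → 29 June 2008.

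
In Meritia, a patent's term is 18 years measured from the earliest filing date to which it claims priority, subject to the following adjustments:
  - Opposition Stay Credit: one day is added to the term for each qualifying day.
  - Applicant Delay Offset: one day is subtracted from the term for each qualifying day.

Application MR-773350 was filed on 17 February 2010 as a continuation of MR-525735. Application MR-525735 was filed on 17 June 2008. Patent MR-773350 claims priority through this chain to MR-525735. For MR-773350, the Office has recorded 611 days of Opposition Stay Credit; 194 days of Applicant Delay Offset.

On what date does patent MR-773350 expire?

August 8, 2027

Earliest priority filing: 17 June 2008.
Base term: 17 June 2008 + 18 years → 17 June 2026.
Opposition Stay Credit: +611 days → 18 February 2028.
Applicant Delay Offset: −194 days → 8 August 2027.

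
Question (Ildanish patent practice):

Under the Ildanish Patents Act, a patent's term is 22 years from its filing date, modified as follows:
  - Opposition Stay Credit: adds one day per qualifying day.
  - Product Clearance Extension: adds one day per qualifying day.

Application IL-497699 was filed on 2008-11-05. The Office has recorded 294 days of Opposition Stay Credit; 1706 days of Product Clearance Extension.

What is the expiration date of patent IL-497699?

2036-04-27

Base term: filing date + 22 years → 5 November 2030.
Opposition Stay Credit: +294 days → 26 August 2031.
Product Clearance Extension: +1706 days → 27 April 2036.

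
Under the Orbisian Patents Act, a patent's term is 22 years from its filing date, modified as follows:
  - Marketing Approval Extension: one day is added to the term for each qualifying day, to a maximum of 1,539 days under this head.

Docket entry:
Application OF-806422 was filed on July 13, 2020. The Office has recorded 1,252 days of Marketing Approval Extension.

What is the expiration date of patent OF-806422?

December 16, 2045

Base term: filing date + 22 years → 13 July 2042.
Marketing Approval Extension: 1252 days (within the 1539-day cap) → +1252 days → 16 December 2045.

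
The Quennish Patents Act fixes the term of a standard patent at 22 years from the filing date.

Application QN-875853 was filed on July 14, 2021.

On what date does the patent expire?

Filing date + 22 years → 14 July 2043.

2043-07-14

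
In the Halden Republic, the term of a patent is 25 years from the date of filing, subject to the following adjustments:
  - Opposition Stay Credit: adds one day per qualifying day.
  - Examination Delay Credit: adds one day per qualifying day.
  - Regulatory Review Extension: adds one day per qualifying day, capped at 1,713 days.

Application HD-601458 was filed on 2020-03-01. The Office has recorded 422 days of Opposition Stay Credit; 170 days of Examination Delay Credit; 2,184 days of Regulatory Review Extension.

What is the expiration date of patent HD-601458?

June 23, 2051

Base term: filing date + 25 years → 1 March 2045.
Opposition Stay Credit: +422 days → 27 April 2046.
Examination Delay Credit: +170 days → 14 October 2046.
Regulatory Review Extension: 2184 days claimed exceeds the 1713-day cap, so +1713 days → 23 June 2051.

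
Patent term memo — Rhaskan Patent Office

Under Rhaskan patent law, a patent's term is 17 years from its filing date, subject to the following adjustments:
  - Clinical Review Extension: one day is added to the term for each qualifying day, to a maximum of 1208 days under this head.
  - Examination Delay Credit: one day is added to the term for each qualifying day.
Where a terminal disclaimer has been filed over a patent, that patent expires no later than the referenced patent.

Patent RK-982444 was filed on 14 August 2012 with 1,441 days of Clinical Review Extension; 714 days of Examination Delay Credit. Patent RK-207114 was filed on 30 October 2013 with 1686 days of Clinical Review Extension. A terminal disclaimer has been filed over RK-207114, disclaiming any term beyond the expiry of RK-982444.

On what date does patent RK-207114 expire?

2034-02-19

Natural term of RK-207114:
  Base: filing + 17 years → 30 October 2030.
  Clinical Review Extension: 1686 days claimed exceeds the 1208-day cap, so +1208 days → 19 February 2034.
Expiry of referenced patent RK-982444:
  Base: filing + 17 years → 14 August 2029.
  Clinical Review Extension: 1441 days claimed exceeds the 1208-day cap, so +1208 days → 4 December 2032.
  Examination Delay Credit: +714 days → 18 November 2034.
Terminal disclaimer: RK-207114 expires on the earlier of 19 February 2034 and 18 November 2034.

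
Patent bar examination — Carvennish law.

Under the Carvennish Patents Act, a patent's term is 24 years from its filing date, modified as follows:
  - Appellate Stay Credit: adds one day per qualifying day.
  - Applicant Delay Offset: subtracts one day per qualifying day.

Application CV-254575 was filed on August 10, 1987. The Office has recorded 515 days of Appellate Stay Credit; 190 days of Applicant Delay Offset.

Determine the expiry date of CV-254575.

Base term: filing date + 24 years → 10 August 2011.
Appellate Stay Credit: +515 days → 6 January 2013.
Applicant Delay Offset: −190 days → 30 June 2012.

June 30, 2012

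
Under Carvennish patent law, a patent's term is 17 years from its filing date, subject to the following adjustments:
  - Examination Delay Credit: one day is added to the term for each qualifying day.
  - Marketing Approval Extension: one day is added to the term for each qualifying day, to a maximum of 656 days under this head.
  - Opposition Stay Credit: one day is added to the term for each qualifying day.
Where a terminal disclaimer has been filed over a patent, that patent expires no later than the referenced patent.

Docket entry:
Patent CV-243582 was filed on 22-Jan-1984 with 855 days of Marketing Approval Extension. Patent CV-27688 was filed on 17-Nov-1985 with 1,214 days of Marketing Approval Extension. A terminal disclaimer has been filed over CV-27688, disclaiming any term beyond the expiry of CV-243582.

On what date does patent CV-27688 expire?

Natural term of CV-27688:
  Base: filing + 17 years → 17 November 2002.
  Marketing Approval Extension: 1214 days claimed exceeds the 656-day cap, so +656 days → 3 September 2004.
Expiry of referenced patent CV-243582:
  Base: filing + 17 years → 22 January 2001.
  Marketing Approval Extension: 855 days claimed exceeds the 656-day cap, so +656 days → 9 November 2002.
Terminal disclaimer: CV-27688 expires on the earlier of 3 September 2004 and 9 November 2002.

November 9, 2002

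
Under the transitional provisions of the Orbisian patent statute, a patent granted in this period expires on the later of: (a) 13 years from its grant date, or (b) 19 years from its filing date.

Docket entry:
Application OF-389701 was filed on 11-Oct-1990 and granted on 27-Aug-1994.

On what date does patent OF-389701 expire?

(a) grant + 13 years → 27 August 2007.
(b) filing + 19 years → 11 October 2009.
Later of the two: 11 October 2009.

2009-10-11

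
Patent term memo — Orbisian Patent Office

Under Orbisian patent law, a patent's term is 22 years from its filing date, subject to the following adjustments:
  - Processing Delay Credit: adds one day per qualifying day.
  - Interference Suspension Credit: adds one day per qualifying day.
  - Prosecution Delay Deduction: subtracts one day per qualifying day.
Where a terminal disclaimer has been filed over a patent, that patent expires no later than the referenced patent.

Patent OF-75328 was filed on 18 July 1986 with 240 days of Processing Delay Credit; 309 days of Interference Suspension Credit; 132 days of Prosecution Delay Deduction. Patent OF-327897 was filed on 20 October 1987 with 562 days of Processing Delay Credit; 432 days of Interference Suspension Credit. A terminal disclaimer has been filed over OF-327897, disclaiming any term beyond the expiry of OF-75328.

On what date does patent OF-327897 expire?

2009-09-08

Natural term of OF-327897:
  Base: filing + 22 years → 20 October 2009.
  Processing Delay Credit: +562 days → 5 May 2011.
  Interference Suspension Credit: +432 days → 10 July 2012.
Expiry of referenced patent OF-75328:
  Base: filing + 22 years → 18 July 2008.
  Processing Delay Credit: +240 days → 15 March 2009.
  Interference Suspension Credit: +309 days → 18 January 2010.
  Prosecution Delay Deduction: −132 days → 8 September 2009.
Terminal disclaimer: OF-327897 expires on the earlier of 10 July 2012 and 8 September 2009.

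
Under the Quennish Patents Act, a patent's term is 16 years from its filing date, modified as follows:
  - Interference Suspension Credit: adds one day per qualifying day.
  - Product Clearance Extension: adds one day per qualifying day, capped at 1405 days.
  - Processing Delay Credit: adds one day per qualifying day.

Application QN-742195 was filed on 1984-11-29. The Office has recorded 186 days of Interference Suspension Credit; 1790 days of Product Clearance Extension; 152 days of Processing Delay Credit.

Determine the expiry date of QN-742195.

2005-09-07

Base term: filing date + 16 years → 29 November 2000.
Interference Suspension Credit: +186 days → 3 June 2001.
Product Clearance Extension: 1790 days claimed exceeds the 1405-day cap, so +1405 days → 8 April 2005.
Processing Delay Credit: +152 days → 7 September 2005.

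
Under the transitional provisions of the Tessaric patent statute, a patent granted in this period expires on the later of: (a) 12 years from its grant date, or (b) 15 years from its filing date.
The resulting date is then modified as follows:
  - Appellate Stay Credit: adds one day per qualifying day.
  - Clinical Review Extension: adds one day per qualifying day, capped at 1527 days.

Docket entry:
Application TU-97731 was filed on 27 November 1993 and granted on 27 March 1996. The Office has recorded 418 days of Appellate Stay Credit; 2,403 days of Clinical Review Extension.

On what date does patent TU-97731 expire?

(a) grant + 12 years → 27 March 2008.
(b) filing + 15 years → 27 November 2008.
Later of the two: 27 November 2008.
Appellate Stay Credit: +418 days → 19 January 2010.
Clinical Review Extension: 2403 days claimed exceeds the 1527-day cap, so +1527 days → 26 March 2014.

March 26, 2014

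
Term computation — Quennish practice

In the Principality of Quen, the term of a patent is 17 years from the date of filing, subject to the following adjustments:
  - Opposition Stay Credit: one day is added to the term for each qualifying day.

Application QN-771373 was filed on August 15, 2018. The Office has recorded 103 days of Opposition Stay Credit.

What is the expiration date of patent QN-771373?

Base term: filing date + 17 years → 15 August 2035.
Opposition Stay Credit: +103 days → 26 November 2035.

2035-11-26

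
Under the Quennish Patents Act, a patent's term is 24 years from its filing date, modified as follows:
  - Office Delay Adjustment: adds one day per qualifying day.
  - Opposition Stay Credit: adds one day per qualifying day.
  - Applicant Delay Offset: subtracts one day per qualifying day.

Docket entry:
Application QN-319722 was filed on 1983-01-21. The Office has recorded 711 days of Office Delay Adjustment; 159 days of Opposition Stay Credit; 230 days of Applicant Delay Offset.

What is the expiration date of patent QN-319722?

Base term: filing date + 24 years → 21 January 2007.
Office Delay Adjustment: +711 days → 1 January 2009.
Opposition Stay Credit: +159 days → 9 June 2009.
Applicant Delay Offset: −230 days → 22 October 2008.

October 22, 2008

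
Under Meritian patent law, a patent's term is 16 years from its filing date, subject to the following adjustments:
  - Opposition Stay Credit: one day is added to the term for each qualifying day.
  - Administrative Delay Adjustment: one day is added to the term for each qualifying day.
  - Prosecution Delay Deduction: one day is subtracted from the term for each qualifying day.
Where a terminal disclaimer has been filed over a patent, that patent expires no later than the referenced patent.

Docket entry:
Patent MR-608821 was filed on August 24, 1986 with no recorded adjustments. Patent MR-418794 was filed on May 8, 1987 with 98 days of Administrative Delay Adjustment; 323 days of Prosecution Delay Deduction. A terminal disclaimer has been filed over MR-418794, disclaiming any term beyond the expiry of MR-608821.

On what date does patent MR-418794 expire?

August 24, 2002

Natural term of MR-418794:
  Base: filing + 16 years → 8 May 2003.
  Administrative Delay Adjustment: +98 days → 14 August 2003.
  Prosecution Delay Deduction: −323 days → 25 September 2002.
Expiry of referenced patent MR-608821:
  Base: filing + 16 years → 24 August 2002.
Terminal disclaimer: MR-418794 expires on the earlier of 25 September 2002 and 24 August 2002.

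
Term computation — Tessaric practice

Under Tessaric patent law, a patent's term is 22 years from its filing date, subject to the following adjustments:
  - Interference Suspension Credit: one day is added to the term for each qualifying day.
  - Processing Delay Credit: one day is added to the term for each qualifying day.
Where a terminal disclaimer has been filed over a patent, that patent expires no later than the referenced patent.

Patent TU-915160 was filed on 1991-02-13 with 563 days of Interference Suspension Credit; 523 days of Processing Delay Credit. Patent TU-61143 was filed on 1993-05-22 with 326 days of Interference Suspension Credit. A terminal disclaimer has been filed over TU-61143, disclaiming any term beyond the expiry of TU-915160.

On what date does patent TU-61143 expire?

2016-02-04

Natural term of TU-61143:
  Base: filing + 22 years → 22 May 2015.
  Interference Suspension Credit: +326 days → 12 April 2016.
Expiry of referenced patent TU-915160:
  Base: filing + 22 years → 13 February 2013.
  Interference Suspension Credit: +563 days → 30 August 2014.
  Processing Delay Credit: +523 days → 4 February 2016.
Terminal disclaimer: TU-61143 expires on the earlier of 12 April 2016 and 4 February 2016.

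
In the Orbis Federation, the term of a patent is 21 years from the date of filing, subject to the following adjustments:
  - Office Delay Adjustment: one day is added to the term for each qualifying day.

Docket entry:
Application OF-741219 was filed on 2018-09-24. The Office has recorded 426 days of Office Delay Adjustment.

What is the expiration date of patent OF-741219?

Base term: filing date + 21 years → 24 September 2039.
Office Delay Adjustment: +426 days → 23 November 2040.

November 23, 2040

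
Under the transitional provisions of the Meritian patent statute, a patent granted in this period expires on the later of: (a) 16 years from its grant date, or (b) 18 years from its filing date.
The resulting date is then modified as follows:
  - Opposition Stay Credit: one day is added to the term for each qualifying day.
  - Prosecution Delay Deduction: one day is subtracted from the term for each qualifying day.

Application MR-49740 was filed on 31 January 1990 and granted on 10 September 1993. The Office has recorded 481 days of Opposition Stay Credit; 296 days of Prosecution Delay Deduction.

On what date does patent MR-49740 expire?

(a) grant + 16 years → 10 September 2009.
(b) filing + 18 years → 31 January 2008.
Later of the two: 10 September 2009.
Opposition Stay Credit: +481 days → 4 January 2011.
Prosecution Delay Deduction: −296 days → 14 March 2010.

2010-03-14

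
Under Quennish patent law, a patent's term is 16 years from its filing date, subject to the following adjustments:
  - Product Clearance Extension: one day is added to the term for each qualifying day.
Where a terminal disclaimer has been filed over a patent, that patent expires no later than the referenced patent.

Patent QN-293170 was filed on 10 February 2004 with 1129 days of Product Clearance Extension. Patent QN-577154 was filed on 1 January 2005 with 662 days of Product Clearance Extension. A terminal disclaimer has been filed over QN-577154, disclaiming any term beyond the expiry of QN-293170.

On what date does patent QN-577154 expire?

Natural term of QN-577154:
  Base: filing + 16 years → 1 January 2021.
  Product Clearance Extension: +662 days → 25 October 2022.
Expiry of referenced patent QN-293170:
  Base: filing + 16 years → 10 February 2020.
  Product Clearance Extension: +1129 days → 15 March 2023.
Terminal disclaimer: QN-577154 expires on the earlier of 25 October 2022 and 15 March 2023.

October 25, 2022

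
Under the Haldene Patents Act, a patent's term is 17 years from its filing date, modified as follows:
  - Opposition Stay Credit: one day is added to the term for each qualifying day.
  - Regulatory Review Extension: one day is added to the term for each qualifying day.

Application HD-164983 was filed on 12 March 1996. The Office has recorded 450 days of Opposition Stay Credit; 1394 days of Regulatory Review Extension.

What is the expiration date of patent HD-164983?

March 30, 2018

Base term: filing date + 17 years → 12 March 2013.
Opposition Stay Credit: +450 days → 5 June 2014.
Regulatory Review Extension: +1394 days → 30 March 2018.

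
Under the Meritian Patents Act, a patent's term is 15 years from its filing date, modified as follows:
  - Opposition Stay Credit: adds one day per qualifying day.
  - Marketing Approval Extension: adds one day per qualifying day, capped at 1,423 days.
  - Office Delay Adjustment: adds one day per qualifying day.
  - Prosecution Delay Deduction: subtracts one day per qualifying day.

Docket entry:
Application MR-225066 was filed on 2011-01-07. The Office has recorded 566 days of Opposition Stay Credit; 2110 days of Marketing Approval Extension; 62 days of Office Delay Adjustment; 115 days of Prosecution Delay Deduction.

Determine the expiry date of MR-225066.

2031-04-27

Base term: filing date + 15 years → 7 January 2026.
Opposition Stay Credit: +566 days → 27 July 2027.
Marketing Approval Extension: 2110 days claimed exceeds the 1423-day cap, so +1423 days → 19 June 2031.
Office Delay Adjustment: +62 days → 20 August 2031.
Prosecution Delay Deduction: −115 days → 27 April 2031.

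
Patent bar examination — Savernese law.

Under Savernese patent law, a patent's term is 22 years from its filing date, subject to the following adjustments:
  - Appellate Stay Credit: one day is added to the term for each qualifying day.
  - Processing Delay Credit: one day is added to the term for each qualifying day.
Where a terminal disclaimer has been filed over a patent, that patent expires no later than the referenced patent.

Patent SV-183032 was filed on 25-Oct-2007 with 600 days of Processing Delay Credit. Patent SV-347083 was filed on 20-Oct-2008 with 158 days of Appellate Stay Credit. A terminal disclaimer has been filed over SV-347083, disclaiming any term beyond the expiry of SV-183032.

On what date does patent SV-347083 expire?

Natural term of SV-347083:
  Base: filing + 22 years → 20 October 2030.
  Appellate Stay Credit: +158 days → 27 March 2031.
Expiry of referenced patent SV-183032:
  Base: filing + 22 years → 25 October 2029.
  Processing Delay Credit: +600 days → 17 June 2031.
Terminal disclaimer: SV-347083 expires on the earlier of 27 March 2031 and 17 June 2031.

March 27, 2031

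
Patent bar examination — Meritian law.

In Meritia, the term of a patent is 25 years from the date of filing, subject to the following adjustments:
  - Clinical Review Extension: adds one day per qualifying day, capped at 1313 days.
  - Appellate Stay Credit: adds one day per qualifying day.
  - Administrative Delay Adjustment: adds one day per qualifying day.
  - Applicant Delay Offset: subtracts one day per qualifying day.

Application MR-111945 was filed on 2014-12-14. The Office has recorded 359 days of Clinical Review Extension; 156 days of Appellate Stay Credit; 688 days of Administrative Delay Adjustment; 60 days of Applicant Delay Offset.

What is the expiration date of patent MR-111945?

Base term: filing date + 25 years → 14 December 2039.
Clinical Review Extension: 359 days (within the 1313-day cap) → +359 days → 7 December 2040.
Appellate Stay Credit: +156 days → 12 May 2041.
Administrative Delay Adjustment: +688 days → 31 March 2043.
Applicant Delay Offset: −60 days → 30 January 2043.

2043-01-30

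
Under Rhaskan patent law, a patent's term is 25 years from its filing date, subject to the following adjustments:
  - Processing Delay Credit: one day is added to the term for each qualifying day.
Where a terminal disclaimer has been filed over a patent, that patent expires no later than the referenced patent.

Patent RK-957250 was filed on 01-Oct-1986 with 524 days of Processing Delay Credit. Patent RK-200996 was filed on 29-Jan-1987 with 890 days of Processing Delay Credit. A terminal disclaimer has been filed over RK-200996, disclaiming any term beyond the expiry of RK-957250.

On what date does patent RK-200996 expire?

Natural term of RK-200996:
  Base: filing + 25 years → 29 January 2012.
  Processing Delay Credit: +890 days → 7 July 2014.
Expiry of referenced patent RK-957250:
  Base: filing + 25 years → 1 October 2011.
  Processing Delay Credit: +524 days → 8 March 2013.
Terminal disclaimer: RK-200996 expires on the earlier of 7 July 2014 and 8 March 2013.

March 8, 2013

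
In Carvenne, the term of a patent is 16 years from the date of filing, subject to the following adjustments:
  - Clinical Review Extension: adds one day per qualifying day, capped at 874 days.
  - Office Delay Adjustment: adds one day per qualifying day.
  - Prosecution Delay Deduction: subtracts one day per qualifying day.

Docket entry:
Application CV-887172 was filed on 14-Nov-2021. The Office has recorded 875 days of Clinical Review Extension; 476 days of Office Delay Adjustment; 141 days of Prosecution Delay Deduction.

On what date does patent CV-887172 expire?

Base term: filing date + 16 years → 14 November 2037.
Clinical Review Extension: 875 days claimed exceeds the 874-day cap, so +874 days → 6 April 2040.
Office Delay Adjustment: +476 days → 26 July 2041.
Prosecution Delay Deduction: −141 days → 7 March 2041.

2041-03-07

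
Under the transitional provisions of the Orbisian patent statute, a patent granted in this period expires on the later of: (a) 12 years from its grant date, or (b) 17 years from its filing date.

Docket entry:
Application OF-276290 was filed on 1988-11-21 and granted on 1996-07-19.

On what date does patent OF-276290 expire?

2008-07-19

(a) grant + 12 years → 19 July 2008.
(b) filing + 17 years → 21 November 2005.
Later of the two: 19 July 2008.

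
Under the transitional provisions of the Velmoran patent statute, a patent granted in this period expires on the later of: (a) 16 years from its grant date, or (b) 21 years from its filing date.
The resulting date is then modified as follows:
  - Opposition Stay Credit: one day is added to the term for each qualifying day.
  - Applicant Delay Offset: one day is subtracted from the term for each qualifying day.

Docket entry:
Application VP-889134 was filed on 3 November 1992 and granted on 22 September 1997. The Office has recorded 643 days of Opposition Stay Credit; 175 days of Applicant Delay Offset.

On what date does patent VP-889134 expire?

2015-02-14

(a) grant + 16 years → 22 September 2013.
(b) filing + 21 years → 3 November 2013.
Later of the two: 3 November 2013.
Opposition Stay Credit: +643 days → 8 August 2015.
Applicant Delay Offset: −175 days → 14 February 2015.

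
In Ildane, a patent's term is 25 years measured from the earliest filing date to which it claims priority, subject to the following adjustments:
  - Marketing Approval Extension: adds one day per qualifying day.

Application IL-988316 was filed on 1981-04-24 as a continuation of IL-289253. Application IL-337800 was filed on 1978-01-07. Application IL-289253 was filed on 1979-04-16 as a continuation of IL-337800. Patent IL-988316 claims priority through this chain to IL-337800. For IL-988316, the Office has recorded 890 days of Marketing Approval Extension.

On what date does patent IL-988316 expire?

Earliest priority filing: 7 January 1978.
Base term: 7 January 1978 + 25 years → 7 January 2003.
Marketing Approval Extension: +890 days → 15 June 2005.

June 15, 2005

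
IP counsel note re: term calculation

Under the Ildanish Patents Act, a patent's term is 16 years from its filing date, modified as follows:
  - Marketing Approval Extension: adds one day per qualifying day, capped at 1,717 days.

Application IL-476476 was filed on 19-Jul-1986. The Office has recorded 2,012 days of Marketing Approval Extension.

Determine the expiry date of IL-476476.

April 1, 2007

Base term: filing date + 16 years → 19 July 2002.
Marketing Approval Extension: 2012 days claimed exceeds the 1717-day cap, so +1717 days → 1 April 2007.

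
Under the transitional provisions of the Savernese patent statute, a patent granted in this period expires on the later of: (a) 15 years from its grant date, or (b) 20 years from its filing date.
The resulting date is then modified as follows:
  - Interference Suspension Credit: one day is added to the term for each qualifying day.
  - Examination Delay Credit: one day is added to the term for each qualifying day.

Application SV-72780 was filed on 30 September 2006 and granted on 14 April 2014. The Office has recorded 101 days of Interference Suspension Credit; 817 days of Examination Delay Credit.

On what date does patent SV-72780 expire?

October 19, 2031

(a) grant + 15 years → 14 April 2029.
(b) filing + 20 years → 30 September 2026.
Later of the two: 14 April 2029.
Interference Suspension Credit: +101 days → 24 July 2029.
Examination Delay Credit: +817 days → 19 October 2031.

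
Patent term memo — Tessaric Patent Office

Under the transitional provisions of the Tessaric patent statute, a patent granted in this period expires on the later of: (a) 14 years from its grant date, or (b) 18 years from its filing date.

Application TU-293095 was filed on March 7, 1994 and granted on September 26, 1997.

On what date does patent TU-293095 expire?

2012-03-07

(a) grant + 14 years → 26 September 2011.
(b) filing + 18 years → 7 March 2012.
Later of the two: 7 March 2012.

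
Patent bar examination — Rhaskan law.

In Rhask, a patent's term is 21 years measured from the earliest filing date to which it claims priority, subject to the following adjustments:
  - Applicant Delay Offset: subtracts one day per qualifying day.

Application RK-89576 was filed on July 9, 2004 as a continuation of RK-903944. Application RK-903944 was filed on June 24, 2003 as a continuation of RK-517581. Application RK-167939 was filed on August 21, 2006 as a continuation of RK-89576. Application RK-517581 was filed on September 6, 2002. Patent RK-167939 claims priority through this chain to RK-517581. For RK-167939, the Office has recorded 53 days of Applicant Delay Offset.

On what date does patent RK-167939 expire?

July 15, 2023

Earliest priority filing: 6 September 2002.
Base term: 6 September 2002 + 21 years → 6 September 2023.
Applicant Delay Offset: −53 days → 15 July 2023.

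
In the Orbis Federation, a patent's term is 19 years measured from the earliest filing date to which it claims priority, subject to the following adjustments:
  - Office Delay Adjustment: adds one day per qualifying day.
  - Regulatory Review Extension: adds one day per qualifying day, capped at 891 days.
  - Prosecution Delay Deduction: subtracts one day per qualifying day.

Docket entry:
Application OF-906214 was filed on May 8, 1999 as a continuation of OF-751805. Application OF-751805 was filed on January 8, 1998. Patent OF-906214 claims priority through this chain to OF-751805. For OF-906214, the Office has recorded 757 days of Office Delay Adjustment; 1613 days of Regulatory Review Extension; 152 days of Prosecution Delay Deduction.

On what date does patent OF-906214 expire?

February 12, 2021

Earliest priority filing: 8 January 1998.
Base term: 8 January 1998 + 19 years → 8 January 2017.
Office Delay Adjustment: +757 days → 4 February 2019.
Regulatory Review Extension: 1613 days claimed exceeds the 891-day cap, so +891 days → 14 July 2021.
Prosecution Delay Deduction: −152 days → 12 February 2021.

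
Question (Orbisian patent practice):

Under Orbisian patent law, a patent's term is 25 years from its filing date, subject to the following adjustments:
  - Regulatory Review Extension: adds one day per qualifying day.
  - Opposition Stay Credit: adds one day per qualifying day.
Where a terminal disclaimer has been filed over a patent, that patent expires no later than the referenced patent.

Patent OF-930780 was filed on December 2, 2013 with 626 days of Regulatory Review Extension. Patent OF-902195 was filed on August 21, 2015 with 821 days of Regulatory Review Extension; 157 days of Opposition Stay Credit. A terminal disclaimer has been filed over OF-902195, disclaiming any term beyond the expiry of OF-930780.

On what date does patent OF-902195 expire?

2040-08-19

Natural term of OF-902195:
  Base: filing + 25 years → 21 August 2040.
  Regulatory Review Extension: +821 days → 20 November 2042.
  Opposition Stay Credit: +157 days → 26 April 2043.
Expiry of referenced patent OF-930780:
  Base: filing + 25 years → 2 December 2038.
  Regulatory Review Extension: +626 days → 19 August 2040.
Terminal disclaimer: OF-902195 expires on the earlier of 26 April 2043 and 19 August 2040.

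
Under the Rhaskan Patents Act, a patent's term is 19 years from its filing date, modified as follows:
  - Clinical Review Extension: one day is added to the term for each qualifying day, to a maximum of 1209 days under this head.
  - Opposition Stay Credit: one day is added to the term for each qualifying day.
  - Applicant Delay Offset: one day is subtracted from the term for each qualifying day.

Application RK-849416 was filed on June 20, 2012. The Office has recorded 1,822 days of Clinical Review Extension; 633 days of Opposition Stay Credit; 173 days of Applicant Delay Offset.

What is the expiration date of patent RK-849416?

January 14, 2036

Base term: filing date + 19 years → 20 June 2031.
Clinical Review Extension: 1822 days claimed exceeds the 1209-day cap, so +1209 days → 11 October 2034.
Opposition Stay Credit: +633 days → 5 July 2036.
Applicant Delay Offset: −173 days → 14 January 2036.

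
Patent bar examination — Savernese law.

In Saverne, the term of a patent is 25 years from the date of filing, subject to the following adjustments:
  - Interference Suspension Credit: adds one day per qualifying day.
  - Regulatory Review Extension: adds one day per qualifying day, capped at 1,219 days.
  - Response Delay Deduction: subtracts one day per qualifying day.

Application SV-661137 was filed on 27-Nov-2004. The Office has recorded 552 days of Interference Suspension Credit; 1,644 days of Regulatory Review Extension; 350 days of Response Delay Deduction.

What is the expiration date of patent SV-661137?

Base term: filing date + 25 years → 27 November 2029.
Interference Suspension Credit: +552 days → 2 June 2031.
Regulatory Review Extension: 1644 days claimed exceeds the 1219-day cap, so +1219 days → 3 October 2034.
Response Delay Deduction: −350 days → 18 October 2033.

2033-10-18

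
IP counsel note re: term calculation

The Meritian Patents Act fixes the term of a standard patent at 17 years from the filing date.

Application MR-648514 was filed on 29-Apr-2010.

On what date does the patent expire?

April 29, 2027

Filing date + 17 years → 29 April 2027.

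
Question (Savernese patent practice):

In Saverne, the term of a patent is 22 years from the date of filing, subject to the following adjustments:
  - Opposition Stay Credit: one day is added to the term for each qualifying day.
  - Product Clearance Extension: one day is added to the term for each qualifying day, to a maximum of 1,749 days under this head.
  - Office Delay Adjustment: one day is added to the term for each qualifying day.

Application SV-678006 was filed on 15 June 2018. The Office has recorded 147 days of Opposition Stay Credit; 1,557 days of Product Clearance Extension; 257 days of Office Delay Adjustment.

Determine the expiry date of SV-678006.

2045-10-28

Base term: filing date + 22 years → 15 June 2040.
Opposition Stay Credit: +147 days → 9 November 2040.
Product Clearance Extension: 1557 days (within the 1749-day cap) → +1557 days → 13 February 2045.
Office Delay Adjustment: +257 days → 28 October 2045.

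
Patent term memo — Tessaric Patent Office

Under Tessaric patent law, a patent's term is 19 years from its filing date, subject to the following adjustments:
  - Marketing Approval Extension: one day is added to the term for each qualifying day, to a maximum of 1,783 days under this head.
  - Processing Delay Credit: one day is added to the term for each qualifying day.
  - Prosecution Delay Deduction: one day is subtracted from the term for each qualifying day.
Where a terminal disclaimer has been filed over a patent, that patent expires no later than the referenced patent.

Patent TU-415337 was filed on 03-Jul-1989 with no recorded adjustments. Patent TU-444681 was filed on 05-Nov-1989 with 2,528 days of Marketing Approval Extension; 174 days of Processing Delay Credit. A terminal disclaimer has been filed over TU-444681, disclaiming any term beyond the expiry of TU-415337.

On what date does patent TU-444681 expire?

Natural term of TU-444681:
  Base: filing + 19 years → 5 November 2008.
  Marketing Approval Extension: 2528 days claimed exceeds the 1783-day cap, so +1783 days → 23 September 2013.
  Processing Delay Credit: +174 days → 16 March 2014.
Expiry of referenced patent TU-415337:
  Base: filing + 19 years → 3 July 2008.
Terminal disclaimer: TU-444681 expires on the earlier of 16 March 2014 and 3 July 2008.

July 3, 2008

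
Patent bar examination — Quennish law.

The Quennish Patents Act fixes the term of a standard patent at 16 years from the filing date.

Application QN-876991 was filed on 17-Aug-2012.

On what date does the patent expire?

August 17, 2028

Filing date + 16 years → 17 August 2028.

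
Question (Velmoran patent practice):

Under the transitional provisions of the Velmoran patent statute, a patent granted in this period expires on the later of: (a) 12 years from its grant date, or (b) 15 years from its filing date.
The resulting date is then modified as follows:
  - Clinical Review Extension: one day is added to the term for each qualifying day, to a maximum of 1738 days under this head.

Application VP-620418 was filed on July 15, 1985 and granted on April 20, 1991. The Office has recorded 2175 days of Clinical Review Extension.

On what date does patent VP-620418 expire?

January 22, 2008

(a) grant + 12 years → 20 April 2003.
(b) filing + 15 years → 15 July 2000.
Later of the two: 20 April 2003.
Clinical Review Extension: 2175 days claimed exceeds the 1738-day cap, so +1738 days → 22 January 2008.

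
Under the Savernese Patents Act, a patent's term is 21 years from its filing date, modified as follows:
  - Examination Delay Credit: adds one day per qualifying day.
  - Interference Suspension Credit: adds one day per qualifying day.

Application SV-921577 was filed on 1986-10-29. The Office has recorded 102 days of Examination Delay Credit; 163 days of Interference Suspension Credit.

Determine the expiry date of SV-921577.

Base term: filing date + 21 years → 29 October 2007.
Examination Delay Credit: +102 days → 8 February 2008.
Interference Suspension Credit: +163 days → 20 July 2008.

July 20, 2008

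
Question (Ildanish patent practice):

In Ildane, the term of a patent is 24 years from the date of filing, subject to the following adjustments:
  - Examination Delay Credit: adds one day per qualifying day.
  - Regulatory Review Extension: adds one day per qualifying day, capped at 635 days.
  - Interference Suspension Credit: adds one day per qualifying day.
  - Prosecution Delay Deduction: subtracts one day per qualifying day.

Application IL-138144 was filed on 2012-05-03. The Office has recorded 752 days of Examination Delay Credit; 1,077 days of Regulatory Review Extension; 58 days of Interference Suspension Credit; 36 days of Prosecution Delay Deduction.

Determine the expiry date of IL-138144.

Base term: filing date + 24 years → 3 May 2036.
Examination Delay Credit: +752 days → 25 May 2038.
Regulatory Review Extension: 1077 days claimed exceeds the 635-day cap, so +635 days → 19 February 2040.
Interference Suspension Credit: +58 days → 17 April 2040.
Prosecution Delay Deduction: −36 days → 12 March 2040.

2040-03-12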